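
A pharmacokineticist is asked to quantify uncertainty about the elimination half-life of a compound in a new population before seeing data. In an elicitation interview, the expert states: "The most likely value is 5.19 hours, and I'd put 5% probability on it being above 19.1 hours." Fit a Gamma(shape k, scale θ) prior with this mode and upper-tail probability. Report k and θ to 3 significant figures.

k ≈ 2.51, θ ≈ 3.44

Gamma(k,θ) with k>1 has mode (k−1)θ, so θ = 5.19/(k−1).
Need P(X < 19.1) = 0.95 with θ tied to k this way. Start at k = 2, θ = 5.19: P(X<19.1) ≈ 0.882.
Too low — raise k to concentrate. Iterating converges to k ≈ 2.51.
Then θ = 5.19/(2.51−1) ≈ 3.44.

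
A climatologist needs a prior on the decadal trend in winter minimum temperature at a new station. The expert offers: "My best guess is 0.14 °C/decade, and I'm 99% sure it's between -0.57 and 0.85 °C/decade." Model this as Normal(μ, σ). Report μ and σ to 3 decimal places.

μ = 0.140, σ = 0.276

A symmetric 99% interval runs μ ± z·σ with z = 2.576.
Half-width = 0.71, so σ = 0.71/2.576 = 0.276.
μ is the stated best guess, 0.140.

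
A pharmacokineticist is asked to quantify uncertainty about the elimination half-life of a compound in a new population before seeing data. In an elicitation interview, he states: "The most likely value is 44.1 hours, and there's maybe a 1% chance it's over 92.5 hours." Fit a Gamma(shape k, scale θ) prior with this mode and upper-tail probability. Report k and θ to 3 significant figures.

Gamma(k,θ) with k>1 has mode (k−1)θ, so θ = 44.1/(k−1).
Need P(X < 92.5) = 0.99 with θ tied to k this way. Start at k = 2, θ = 44.1: P(X<92.5) ≈ 0.620.
Too low — raise k to concentrate. Iterating converges to k ≈ 9.87.
Then θ = 44.1/(9.87−1) ≈ 4.97.

k ≈ 9.87, θ ≈ 4.97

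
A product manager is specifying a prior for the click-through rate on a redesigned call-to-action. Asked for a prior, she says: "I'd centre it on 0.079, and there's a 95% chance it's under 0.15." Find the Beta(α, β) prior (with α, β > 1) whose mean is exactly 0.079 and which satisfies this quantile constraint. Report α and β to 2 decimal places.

With mean 0.079 fixed, write α = 0.079s, β = 0.921s where s = α+β.
Need P(θ < 0.15) = 0.95 under Beta(0.079s, 0.921s). Normal approximation: (q−m)/√(m(1−m)/s) ≈ z_{0.95} = 1.64, so s ≈ 0.079·0.921·(1.64)²/(0.15−0.079)² = 39.1.
At s = 39.1: P(θ<0.15) ≈ 0.933. Adjusting to match 0.95 gives s ≈ 49.16.
So α = 0.079·49.16 ≈ 3.88, β = 0.921·49.16 ≈ 45.28.

α ≈ 3.88, β ≈ 45.28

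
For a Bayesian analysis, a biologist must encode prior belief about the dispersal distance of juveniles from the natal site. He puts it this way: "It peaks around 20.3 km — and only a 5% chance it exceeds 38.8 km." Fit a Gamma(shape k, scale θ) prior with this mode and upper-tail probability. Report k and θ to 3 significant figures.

Gamma(k,θ) with k>1 has mode (k−1)θ, so θ = 20.3/(k−1).
Need P(X < 38.8) = 0.95 with θ tied to k this way. Start at k = 2, θ = 20.3: P(X<38.8) ≈ 0.569.
Too low — raise k to concentrate. Iterating converges to k ≈ 7.62.
Then θ = 20.3/(7.62−1) ≈ 3.07.

k ≈ 7.62, θ ≈ 3.07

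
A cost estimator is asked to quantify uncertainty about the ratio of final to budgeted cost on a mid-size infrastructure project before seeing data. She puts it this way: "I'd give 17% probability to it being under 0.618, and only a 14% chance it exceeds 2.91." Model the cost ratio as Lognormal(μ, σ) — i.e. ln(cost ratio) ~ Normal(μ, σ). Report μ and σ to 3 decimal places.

If T ~ Lognormal(μ,σ) then ln T ~ Normal(μ,σ), so the p-quantile of ln T is μ + z_p·σ.
ln(0.618) = -0.4813 and ln(2.91) = 1.068; z_{0.17} = -0.9542, z_{0.86} = 1.08.
σ = (1.068 − -0.4813)/(1.08 − (-0.9542)) = 0.762.
μ = -0.4813 − (-0.9542)·0.762 = 0.245.

μ ≈ 0.245, σ ≈ 0.762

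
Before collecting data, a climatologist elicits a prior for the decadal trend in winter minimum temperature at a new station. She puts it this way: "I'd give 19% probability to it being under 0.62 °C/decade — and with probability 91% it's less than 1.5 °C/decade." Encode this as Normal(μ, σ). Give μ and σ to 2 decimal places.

μ = 0.97, σ = 0.40

The p-quantile of Normal(μ,σ) is μ + z_p·σ, with z_{0.19} = -0.8779 and z_{0.91} = 1.341.
Eliminate σ: μ = (z₂·x₁ − z₁·x₂)/(z₂ − z₁) = (1.341·0.62 − (-0.8779)·1.5)/2.219 = 0.97.
Then σ = (x₂ − x₁)/(z₂ − z₁) = (1.5 − 0.62)/2.219 = 0.40.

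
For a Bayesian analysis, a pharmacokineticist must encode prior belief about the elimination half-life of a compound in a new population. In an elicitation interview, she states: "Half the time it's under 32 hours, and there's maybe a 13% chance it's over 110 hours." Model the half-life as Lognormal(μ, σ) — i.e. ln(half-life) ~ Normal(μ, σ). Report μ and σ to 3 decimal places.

If T ~ Lognormal(μ,σ) then ln T ~ Normal(μ,σ), so the p-quantile of ln T is μ + z_p·σ.
ln(32) = 3.466 and ln(110) = 4.7; z_{0.5} = 0, z_{0.87} = 1.126.
σ = (4.7 − 3.466)/(1.126 − (0)) = 1.096.
μ = 3.466 − (0)·1.096 = 3.466.

μ ≈ 3.466, σ ≈ 1.096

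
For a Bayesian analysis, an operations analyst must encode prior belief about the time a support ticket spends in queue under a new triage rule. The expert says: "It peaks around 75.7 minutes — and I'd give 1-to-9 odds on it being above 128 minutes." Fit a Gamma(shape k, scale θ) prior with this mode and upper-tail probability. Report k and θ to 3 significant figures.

k ≈ 7.86, θ ≈ 11

Gamma(k,θ) with k>1 has mode (k−1)θ, so θ = 75.7/(k−1).
Need P(X < 128) = 0.9 with θ tied to k this way. Start at k = 2, θ = 75.7: P(X<128) ≈ 0.504.
Too low — raise k to concentrate. Iterating converges to k ≈ 7.86.
Then θ = 75.7/(7.86−1) ≈ 11.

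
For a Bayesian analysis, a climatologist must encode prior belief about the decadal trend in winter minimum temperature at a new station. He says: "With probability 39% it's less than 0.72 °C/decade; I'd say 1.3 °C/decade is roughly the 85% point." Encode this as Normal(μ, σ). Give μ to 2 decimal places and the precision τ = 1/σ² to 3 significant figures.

For Normal(μ,σ), the p-quantile is μ + z_p·σ. Here z_{0.39} = -0.2793, z_{0.85} = 1.036.
So 0.72 = μ − 0.2793σ and 1.3 = μ + 1.036σ.
Subtracting: σ = (1.3 − 0.72)/(1.036 − (-0.2793)) = 0.44.
Then μ = 0.72 − (-0.2793)·0.44 = 0.84.
Precision τ = 1/σ² = 1/0.4408² = 5.15.

μ = 0.84, τ = 5.15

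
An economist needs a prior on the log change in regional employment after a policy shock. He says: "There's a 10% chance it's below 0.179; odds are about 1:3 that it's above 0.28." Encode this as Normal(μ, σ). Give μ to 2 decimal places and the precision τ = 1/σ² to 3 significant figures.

μ = 0.25, τ = 375

For Normal(μ,σ), the p-quantile is μ + z_p·σ. Here z_{0.1} = -1.282, z_{0.75} = 0.6745.
So 0.179 = μ − 1.282σ and 0.28 = μ + 0.6745σ.
Subtracting: σ = (0.28 − 0.179)/(0.6745 − (-1.282)) = 0.05.
Then μ = 0.179 − (-1.282)·0.05 = 0.25.
Precision τ = 1/σ² = 1/0.05163² = 375.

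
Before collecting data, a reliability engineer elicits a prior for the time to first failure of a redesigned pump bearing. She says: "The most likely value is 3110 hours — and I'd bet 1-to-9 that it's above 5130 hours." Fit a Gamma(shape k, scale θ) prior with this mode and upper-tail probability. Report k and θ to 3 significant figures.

Gamma(k,θ) with k>1 has mode (k−1)θ, so θ = 3110/(k−1).
Need P(X < 5130) = 0.9 with θ tied to k this way. Start at k = 2, θ = 3110: P(X<5130) ≈ 0.491.
Too low — raise k to concentrate. Iterating converges to k ≈ 8.53.
Then θ = 3110/(8.53−1) ≈ 413.

k ≈ 8.53, θ ≈ 413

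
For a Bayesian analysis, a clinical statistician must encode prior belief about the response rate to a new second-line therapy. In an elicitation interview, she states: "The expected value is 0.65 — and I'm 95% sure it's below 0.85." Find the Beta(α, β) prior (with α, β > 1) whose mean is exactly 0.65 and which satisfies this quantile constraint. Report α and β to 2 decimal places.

α ≈ 8.05, β ≈ 4.33

With mean 0.65 fixed, write α = 0.65s, β = 0.35s where s = α+β.
Need P(θ < 0.85) = 0.95 under Beta(0.65s, 0.35s). Normal approximation: (q−m)/√(m(1−m)/s) ≈ z_{0.95} = 1.64, so s ≈ 0.65·0.35·(1.64)²/(0.85−0.65)² = 15.4.
At s = 15.4: P(θ<0.85) ≈ 0.968. Adjusting to match 0.95 gives s ≈ 12.38.
So α = 0.65·12.38 ≈ 8.05, β = 0.35·12.38 ≈ 4.33.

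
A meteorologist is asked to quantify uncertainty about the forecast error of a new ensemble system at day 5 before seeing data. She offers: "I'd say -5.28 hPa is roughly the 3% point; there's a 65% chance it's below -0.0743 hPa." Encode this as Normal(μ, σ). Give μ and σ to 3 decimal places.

μ = -0.959, σ = 2.297

For Normal(μ,σ), the p-quantile is μ + z_p·σ. Here z_{0.03} = -1.881, z_{0.65} = 0.3853.
So -5.28 = μ − 1.881σ and -0.0743 = μ + 0.3853σ.
Subtracting: σ = (-0.0743 − -5.28)/(0.3853 − (-1.881)) = 2.297.
Then μ = -5.28 − (-1.881)·2.297 = -0.959.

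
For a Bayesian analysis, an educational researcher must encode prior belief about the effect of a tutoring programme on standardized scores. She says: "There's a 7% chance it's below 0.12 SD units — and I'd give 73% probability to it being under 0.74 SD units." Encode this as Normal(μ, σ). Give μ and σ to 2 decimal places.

μ = 0.56, σ = 0.30

The p-quantile of Normal(μ,σ) is μ + z_p·σ, with z_{0.07} = -1.476 and z_{0.73} = 0.6128.
Eliminate σ: μ = (z₂·x₁ − z₁·x₂)/(z₂ − z₁) = (0.6128·0.12 − (-1.476)·0.74)/2.089 = 0.56.
Then σ = (x₂ − x₁)/(z₂ − z₁) = (0.74 − 0.12)/2.089 = 0.30.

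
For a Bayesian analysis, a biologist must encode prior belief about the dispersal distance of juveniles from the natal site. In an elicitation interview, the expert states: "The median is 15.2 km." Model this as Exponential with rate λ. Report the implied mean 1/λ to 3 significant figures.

Exponential median = ln 2 / λ, so λ = ln 2 / 15.2 = 0.0456.
Mean = 1/λ = 21.9 km.

mean ≈ 21.9 km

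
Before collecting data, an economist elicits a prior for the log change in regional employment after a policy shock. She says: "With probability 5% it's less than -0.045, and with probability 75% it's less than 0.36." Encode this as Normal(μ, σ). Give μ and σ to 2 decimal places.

The p-quantile of Normal(μ,σ) is μ + z_p·σ, with z_{0.05} = -1.645 and z_{0.75} = 0.6745.
Eliminate σ: μ = (z₂·x₁ − z₁·x₂)/(z₂ − z₁) = (0.6745·-0.045 − (-1.645)·0.36)/2.319 = 0.24.
Then σ = (x₂ − x₁)/(z₂ − z₁) = (0.36 − -0.045)/2.319 = 0.17.

μ = 0.24, σ = 0.17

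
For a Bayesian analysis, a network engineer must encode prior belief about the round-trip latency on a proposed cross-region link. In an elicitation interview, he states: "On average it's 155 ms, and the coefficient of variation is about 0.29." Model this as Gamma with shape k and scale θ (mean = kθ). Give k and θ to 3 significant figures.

For Gamma(k, scale θ): mean = kθ, variance = kθ², so CV = 1/√k.
CV = 0.29, hence k = 1/CV² = 11.9.
Then θ = mean/k = 155/11.9 = 13.

k ≈ 11.9, θ ≈ 13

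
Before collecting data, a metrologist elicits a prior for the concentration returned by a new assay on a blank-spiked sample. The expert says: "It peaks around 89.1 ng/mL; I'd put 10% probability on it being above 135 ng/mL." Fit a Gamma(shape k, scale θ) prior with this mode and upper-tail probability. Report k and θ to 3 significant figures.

k ≈ 11.8, θ ≈ 8.26

Gamma(k,θ) with k>1 has mode (k−1)θ, so θ = 89.1/(k−1).
Need P(X < 135) = 0.9 with θ tied to k this way. Start at k = 2, θ = 89.1: P(X<135) ≈ 0.447.
Too low — raise k to concentrate. Iterating converges to k ≈ 11.8.
Then θ = 89.1/(11.8−1) ≈ 8.26.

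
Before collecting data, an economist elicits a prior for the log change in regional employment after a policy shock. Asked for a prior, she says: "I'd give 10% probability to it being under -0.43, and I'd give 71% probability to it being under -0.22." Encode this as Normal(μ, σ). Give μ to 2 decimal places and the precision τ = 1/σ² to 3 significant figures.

μ = -0.28, τ = 76.3

For Normal(μ,σ), the p-quantile is μ + z_p·σ. Here z_{0.1} = -1.282, z_{0.71} = 0.5534.
So -0.43 = μ − 1.282σ and -0.22 = μ + 0.5534σ.
Subtracting: σ = (-0.22 − -0.43)/(0.5534 − (-1.282)) = 0.11.
Then μ = -0.43 − (-1.282)·0.11 = -0.28.
Precision τ = 1/σ² = 1/0.1144² = 76.3.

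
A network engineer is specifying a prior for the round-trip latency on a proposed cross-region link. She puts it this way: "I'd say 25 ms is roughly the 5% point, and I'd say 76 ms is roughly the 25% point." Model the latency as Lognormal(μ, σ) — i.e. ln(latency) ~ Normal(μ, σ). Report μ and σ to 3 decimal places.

μ ≈ 5.104, σ ≈ 1.146

If T ~ Lognormal(μ,σ) then ln T ~ Normal(μ,σ), so the p-quantile of ln T is μ + z_p·σ.
ln(25) = 3.219 and ln(76) = 4.331; z_{0.05} = -1.645, z_{0.25} = -0.6745.
σ = (4.331 − 3.219)/(-0.6745 − (-1.645)) = 1.146.
μ = 3.219 − (-1.645)·1.146 = 5.104.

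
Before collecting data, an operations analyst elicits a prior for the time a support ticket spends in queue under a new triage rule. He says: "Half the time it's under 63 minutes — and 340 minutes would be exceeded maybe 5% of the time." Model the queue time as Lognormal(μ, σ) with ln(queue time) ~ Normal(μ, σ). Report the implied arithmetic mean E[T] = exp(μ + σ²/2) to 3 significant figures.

E[T] ≈ 107 minutes

If T ~ Lognormal(μ,σ) then ln T ~ Normal(μ,σ), so the p-quantile of ln T is μ + z_p·σ.
ln(63) = 4.143 and ln(340) = 5.829; z_{0.5} = 0, z_{0.95} = 1.645.
σ = (5.829 − 4.143)/(1.645 − (0)) = 1.025.
μ = 4.143 − (0)·1.025 = 4.143.
E[T] = exp(μ + σ²/2) = exp(4.143 + 0.5252) = 107 minutes.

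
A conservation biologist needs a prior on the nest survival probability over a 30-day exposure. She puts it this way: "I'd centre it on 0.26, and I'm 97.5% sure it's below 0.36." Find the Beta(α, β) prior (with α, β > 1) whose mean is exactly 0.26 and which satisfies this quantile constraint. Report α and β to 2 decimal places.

α ≈ 21.13, β ≈ 60.14

With mean 0.26 fixed, write α = 0.26s, β = 0.74s where s = α+β.
Need P(θ < 0.36) = 0.975 under Beta(0.26s, 0.74s). Normal approximation: (q−m)/√(m(1−m)/s) ≈ z_{0.975} = 1.96, so s ≈ 0.26·0.74·(1.96)²/(0.36−0.26)² = 73.9.
At s = 73.9: P(θ<0.36) ≈ 0.969. Adjusting to match 0.975 gives s ≈ 81.27.
So α = 0.26·81.27 ≈ 21.13, β = 0.74·81.27 ≈ 60.14.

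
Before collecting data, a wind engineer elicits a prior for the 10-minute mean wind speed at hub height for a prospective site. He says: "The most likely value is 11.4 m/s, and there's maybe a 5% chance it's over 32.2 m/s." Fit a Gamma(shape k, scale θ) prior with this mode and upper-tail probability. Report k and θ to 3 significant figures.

k ≈ 3.48, θ ≈ 4.6

Gamma(k,θ) with k>1 has mode (k−1)θ, so θ = 11.4/(k−1).
Need P(X < 32.2) = 0.95 with θ tied to k this way. Start at k = 2, θ = 11.4: P(X<32.2) ≈ 0.773.
Too low — raise k to concentrate. Iterating converges to k ≈ 3.48.
Then θ = 11.4/(3.48−1) ≈ 4.6.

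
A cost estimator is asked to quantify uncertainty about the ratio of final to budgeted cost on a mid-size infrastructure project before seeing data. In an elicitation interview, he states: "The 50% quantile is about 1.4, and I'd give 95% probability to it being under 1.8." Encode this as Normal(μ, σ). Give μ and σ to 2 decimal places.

μ = 1.40, σ = 0.24

The p-quantile of Normal(μ,σ) is μ + z_p·σ, with z_{0.5} = 0 and z_{0.95} = 1.645.
Eliminate σ: μ = (z₂·x₁ − z₁·x₂)/(z₂ − z₁) = (1.645·1.4 − (0)·1.8)/1.645 = 1.40.
Then σ = (x₂ − x₁)/(z₂ − z₁) = (1.8 − 1.4)/1.645 = 0.24.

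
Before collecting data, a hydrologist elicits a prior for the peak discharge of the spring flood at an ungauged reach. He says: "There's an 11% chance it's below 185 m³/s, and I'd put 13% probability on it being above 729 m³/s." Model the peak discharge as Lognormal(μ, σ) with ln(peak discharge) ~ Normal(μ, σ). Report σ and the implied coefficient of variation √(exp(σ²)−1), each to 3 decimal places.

If T ~ Lognormal(μ,σ) then ln T ~ Normal(μ,σ), so the p-quantile of ln T is μ + z_p·σ.
ln(185) = 5.22 and ln(729) = 6.592; z_{0.11} = -1.227, z_{0.87} = 1.126.
σ = (6.592 − 5.22)/(1.126 − (-1.227)) = 0.583.
μ = 5.22 − (-1.227)·0.583 = 5.935.
CV = √(exp(σ²)−1) = √(exp(0.3397)−1) = 0.636.

σ ≈ 0.583, CV ≈ 0.636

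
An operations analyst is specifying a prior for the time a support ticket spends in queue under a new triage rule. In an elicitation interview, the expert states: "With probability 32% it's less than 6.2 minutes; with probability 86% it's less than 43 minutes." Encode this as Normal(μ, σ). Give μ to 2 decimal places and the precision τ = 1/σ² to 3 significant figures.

For Normal(μ,σ), the p-quantile is μ + z_p·σ. Here z_{0.32} = -0.4677, z_{0.86} = 1.08.
So 6.2 = μ − 0.4677σ and 43 = μ + 1.08σ.
Subtracting: σ = (43 − 6.2)/(1.08 − (-0.4677)) = 23.77.
Then μ = 6.2 − (-0.4677)·23.77 = 17.32.
Precision τ = 1/σ² = 1/23.77² = 0.00177.

μ = 17.32, τ = 0.00177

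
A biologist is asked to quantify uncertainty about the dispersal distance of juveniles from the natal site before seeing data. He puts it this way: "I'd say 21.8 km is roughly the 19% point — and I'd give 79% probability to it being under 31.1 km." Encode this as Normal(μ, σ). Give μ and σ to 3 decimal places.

μ = 26.647, σ = 5.522

For Normal(μ,σ), the p-quantile is μ + z_p·σ. Here z_{0.19} = -0.8779, z_{0.79} = 0.8064.
So 21.8 = μ − 0.8779σ and 31.1 = μ + 0.8064σ.
Subtracting: σ = (31.1 − 21.8)/(0.8064 − (-0.8779)) = 5.522.
Then μ = 21.8 − (-0.8779)·5.522 = 26.647.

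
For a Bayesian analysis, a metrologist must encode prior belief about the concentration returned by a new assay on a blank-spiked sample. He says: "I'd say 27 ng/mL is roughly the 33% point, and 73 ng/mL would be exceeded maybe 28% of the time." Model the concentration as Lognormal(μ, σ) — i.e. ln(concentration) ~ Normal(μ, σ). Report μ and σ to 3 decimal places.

If T ~ Lognormal(μ,σ) then ln T ~ Normal(μ,σ), so the p-quantile of ln T is μ + z_p·σ.
ln(27) = 3.296 and ln(73) = 4.29; z_{0.33} = -0.4399, z_{0.72} = 0.5828.
σ = (4.29 − 3.296)/(0.5828 − (-0.4399)) = 0.972.
μ = 3.296 − (-0.4399)·0.972 = 3.724.

μ ≈ 3.724, σ ≈ 0.972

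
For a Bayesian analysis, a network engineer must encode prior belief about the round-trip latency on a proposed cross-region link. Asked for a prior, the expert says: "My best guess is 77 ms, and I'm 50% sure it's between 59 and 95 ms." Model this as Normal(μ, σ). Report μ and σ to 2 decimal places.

A symmetric 50% interval runs μ ± z·σ with z = 0.6745.
Half-width = 18, so σ = 18/0.6745 = 26.69.
μ is the stated best guess, 77.00.

μ = 77.00, σ = 26.69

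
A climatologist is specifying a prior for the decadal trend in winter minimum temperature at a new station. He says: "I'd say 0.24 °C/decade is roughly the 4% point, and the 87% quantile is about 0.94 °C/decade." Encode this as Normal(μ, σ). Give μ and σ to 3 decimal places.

μ = 0.666, σ = 0.243

The p-quantile of Normal(μ,σ) is μ + z_p·σ, with z_{0.04} = -1.751 and z_{0.87} = 1.126.
Eliminate σ: μ = (z₂·x₁ − z₁·x₂)/(z₂ − z₁) = (1.126·0.24 − (-1.751)·0.94)/2.877 = 0.666.
Then σ = (x₂ − x₁)/(z₂ − z₁) = (0.94 − 0.24)/2.877 = 0.243.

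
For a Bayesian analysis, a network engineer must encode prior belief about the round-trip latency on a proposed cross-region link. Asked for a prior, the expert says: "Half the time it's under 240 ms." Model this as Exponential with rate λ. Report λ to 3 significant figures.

λ ≈ 0.00289

Exponential median = ln 2 / λ, so λ = ln 2 / 240.0 = 0.00289.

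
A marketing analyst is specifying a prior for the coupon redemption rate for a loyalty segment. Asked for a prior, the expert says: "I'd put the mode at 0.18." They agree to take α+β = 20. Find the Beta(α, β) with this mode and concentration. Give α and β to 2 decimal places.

α = 4.24, β = 15.76

For α,β > 1 the Beta mode is (α−1)/(α+β−2). With α+β = 20, the mode is (α−1)/18.
Set (α−1)/18 = 0.18 → α = 1 + 0.18·18 = 4.24.
β = 20 − α = 15.76.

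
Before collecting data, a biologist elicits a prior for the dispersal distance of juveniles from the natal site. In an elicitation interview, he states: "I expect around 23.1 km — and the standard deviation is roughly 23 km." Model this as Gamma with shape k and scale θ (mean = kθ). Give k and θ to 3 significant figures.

For Gamma(k, scale θ): mean = kθ, variance = kθ², so CV = 1/√k.
CV = SD/mean = 23/23.1 = 0.9957, hence k = 1/CV² = 1.01.
Then θ = mean/k = 23.1/1.01 = 22.9.

k ≈ 1.01, θ ≈ 22.9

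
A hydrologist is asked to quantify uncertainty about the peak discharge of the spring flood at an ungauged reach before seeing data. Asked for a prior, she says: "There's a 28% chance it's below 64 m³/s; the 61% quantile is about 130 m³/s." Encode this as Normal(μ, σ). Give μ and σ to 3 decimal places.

μ = 108.618, σ = 76.552

The p-quantile of Normal(μ,σ) is μ + z_p·σ, with z_{0.28} = -0.5828 and z_{0.61} = 0.2793.
Eliminate σ: μ = (z₂·x₁ − z₁·x₂)/(z₂ − z₁) = (0.2793·64 − (-0.5828)·130)/0.8622 = 108.618.
Then σ = (x₂ − x₁)/(z₂ − z₁) = (130 − 64)/0.8622 = 76.552.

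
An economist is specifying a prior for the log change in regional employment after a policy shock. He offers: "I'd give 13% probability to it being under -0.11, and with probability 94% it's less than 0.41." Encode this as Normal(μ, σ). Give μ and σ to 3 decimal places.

For Normal(μ,σ), the p-quantile is μ + z_p·σ. Here z_{0.13} = -1.126, z_{0.94} = 1.555.
So -0.11 = μ − 1.126σ and 0.41 = μ + 1.555σ.
Subtracting: σ = (0.41 − -0.11)/(1.555 − (-1.126)) = 0.194.
Then μ = -0.11 − (-1.126)·0.194 = 0.108.

μ = 0.108, σ = 0.194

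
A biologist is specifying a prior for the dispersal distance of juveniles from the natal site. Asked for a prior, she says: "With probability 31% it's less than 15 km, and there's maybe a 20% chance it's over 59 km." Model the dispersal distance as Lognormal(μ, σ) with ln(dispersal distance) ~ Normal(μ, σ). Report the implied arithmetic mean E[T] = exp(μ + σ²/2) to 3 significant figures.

If T ~ Lognormal(μ,σ) then ln T ~ Normal(μ,σ), so the p-quantile of ln T is μ + z_p·σ.
ln(15) = 2.708 and ln(59) = 4.078; z_{0.31} = -0.4959, z_{0.8} = 0.8416.
σ = (4.078 − 2.708)/(0.8416 − (-0.4959)) = 1.024.
μ = 2.708 − (-0.4959)·1.024 = 3.216.
E[T] = exp(μ + σ²/2) = exp(3.216 + 0.5242) = 42.1 km.

E[T] ≈ 42.1 km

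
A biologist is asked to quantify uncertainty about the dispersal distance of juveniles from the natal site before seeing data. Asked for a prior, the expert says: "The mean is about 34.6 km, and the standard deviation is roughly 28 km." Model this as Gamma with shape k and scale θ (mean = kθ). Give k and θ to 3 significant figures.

For Gamma(k, scale θ): mean = kθ, variance = kθ², so CV = 1/√k.
CV = SD/mean = 28/34.6 = 0.8092, hence k = 1/CV² = 1.53.
Then θ = mean/k = 34.6/1.53 = 22.7.

k ≈ 1.53, θ ≈ 22.7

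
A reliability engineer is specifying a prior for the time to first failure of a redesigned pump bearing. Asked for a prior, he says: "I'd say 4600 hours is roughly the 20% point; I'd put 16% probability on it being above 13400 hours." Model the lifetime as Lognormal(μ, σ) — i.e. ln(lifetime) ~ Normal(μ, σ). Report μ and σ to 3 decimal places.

μ ≈ 8.924, σ ≈ 0.582

If T ~ Lognormal(μ,σ) then ln T ~ Normal(μ,σ), so the p-quantile of ln T is μ + z_p·σ.
ln(4600) = 8.434 and ln(13400) = 9.503; z_{0.2} = -0.8416, z_{0.84} = 0.9945.
σ = (9.503 − 8.434)/(0.9945 − (-0.8416)) = 0.582.
μ = 8.434 − (-0.8416)·0.582 = 8.924.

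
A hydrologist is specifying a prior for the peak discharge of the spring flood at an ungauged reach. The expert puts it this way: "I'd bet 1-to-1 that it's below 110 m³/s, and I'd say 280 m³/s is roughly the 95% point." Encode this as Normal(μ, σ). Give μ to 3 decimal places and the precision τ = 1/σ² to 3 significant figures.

μ = 110.000, τ = 9.36e-05

For Normal(μ,σ), the p-quantile is μ + z_p·σ. Here z_{0.5} = 0, z_{0.95} = 1.645.
So 110 = μ + 0σ and 280 = μ + 1.645σ.
Subtracting: σ = (280 − 110)/(1.645 − (0)) = 103.353.
Then μ = 110 − (0)·103.353 = 110.000.
Precision τ = 1/σ² = 1/103.4² = 9.36e-05.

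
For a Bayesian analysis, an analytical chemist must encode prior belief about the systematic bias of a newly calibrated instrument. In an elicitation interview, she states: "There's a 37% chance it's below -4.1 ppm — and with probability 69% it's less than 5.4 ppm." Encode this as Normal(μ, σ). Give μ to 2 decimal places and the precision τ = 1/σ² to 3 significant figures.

The p-quantile of Normal(μ,σ) is μ + z_p·σ, with z_{0.37} = -0.3319 and z_{0.69} = 0.4959.
Eliminate σ: μ = (z₂·x₁ − z₁·x₂)/(z₂ − z₁) = (0.4959·-4.1 − (-0.3319)·5.4)/0.8277 = -0.29.
Then σ = (x₂ − x₁)/(z₂ − z₁) = (5.4 − -4.1)/0.8277 = 11.48.
Precision τ = 1/σ² = 1/11.48² = 0.00759.

μ = -0.29, τ = 0.00759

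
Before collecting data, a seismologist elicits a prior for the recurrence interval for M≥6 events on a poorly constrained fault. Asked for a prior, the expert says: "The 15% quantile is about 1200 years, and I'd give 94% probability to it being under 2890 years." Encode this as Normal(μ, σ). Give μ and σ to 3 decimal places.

The p-quantile of Normal(μ,σ) is μ + z_p·σ, with z_{0.15} = -1.036 and z_{0.94} = 1.555.
Eliminate σ: μ = (z₂·x₁ − z₁·x₂)/(z₂ − z₁) = (1.555·1200 − (-1.036)·2890)/2.591 = 1875.968.
Then σ = (x₂ − x₁)/(z₂ − z₁) = (2890 − 1200)/2.591 = 652.206.

μ = 1875.968, σ = 652.206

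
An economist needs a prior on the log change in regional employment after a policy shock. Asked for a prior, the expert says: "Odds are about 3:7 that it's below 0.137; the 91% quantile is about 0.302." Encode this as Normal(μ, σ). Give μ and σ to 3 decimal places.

μ = 0.183, σ = 0.088

For Normal(μ,σ), the p-quantile is μ + z_p·σ. Here z_{0.3} = -0.5244, z_{0.91} = 1.341.
So 0.137 = μ − 0.5244σ and 0.302 = μ + 1.341σ.
Subtracting: σ = (0.302 − 0.137)/(1.341 − (-0.5244)) = 0.088.
Then μ = 0.137 − (-0.5244)·0.088 = 0.183.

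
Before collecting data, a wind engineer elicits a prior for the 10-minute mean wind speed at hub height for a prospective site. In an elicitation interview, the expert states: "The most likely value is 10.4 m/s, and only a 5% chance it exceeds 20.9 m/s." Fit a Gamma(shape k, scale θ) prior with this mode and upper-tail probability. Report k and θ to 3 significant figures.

k ≈ 6.69, θ ≈ 1.83

Gamma(k,θ) with k>1 has mode (k−1)θ, so θ = 10.4/(k−1).
Need P(X < 20.9) = 0.95 with θ tied to k this way. Start at k = 2, θ = 10.4: P(X<20.9) ≈ 0.597.
Too low — raise k to concentrate. Iterating converges to k ≈ 6.69.
Then θ = 10.4/(6.69−1) ≈ 1.83.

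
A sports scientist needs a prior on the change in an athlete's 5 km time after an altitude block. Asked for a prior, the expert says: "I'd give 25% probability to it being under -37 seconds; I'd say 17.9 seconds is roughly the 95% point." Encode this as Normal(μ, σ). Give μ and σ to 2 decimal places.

The p-quantile of Normal(μ,σ) is μ + z_p·σ, with z_{0.25} = -0.6745 and z_{0.95} = 1.645.
Eliminate σ: μ = (z₂·x₁ − z₁·x₂)/(z₂ − z₁) = (1.645·-37 − (-0.6745)·17.9)/2.319 = -21.03.
Then σ = (x₂ − x₁)/(z₂ − z₁) = (17.9 − -37)/2.319 = 23.67.

μ = -21.03, σ = 23.67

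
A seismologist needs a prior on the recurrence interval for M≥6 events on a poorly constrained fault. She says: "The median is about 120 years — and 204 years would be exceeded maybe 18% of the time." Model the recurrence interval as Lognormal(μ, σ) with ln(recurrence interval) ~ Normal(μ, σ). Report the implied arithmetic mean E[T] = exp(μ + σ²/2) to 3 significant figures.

E[T] ≈ 142 years

If T ~ Lognormal(μ,σ) then ln T ~ Normal(μ,σ), so the p-quantile of ln T is μ + z_p·σ.
ln(120) = 4.787 and ln(204) = 5.318; z_{0.5} = 0, z_{0.82} = 0.9154.
σ = (5.318 − 4.787)/(0.9154 − (0)) = 0.580.
μ = 4.787 − (0)·0.580 = 4.787.
E[T] = exp(μ + σ²/2) = exp(4.787 + 0.1680) = 142 years.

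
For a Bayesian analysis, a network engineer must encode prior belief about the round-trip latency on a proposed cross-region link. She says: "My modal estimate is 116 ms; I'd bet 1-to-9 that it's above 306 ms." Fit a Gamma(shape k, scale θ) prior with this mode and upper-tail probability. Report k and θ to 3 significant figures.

Gamma(k,θ) with k>1 has mode (k−1)θ, so θ = 116/(k−1).
Need P(X < 306) = 0.9 with θ tied to k this way. Start at k = 2, θ = 116: P(X<306) ≈ 0.740.
Too low — raise k to concentrate. Iterating converges to k ≈ 3.04.
Then θ = 116/(3.04−1) ≈ 56.9.

k ≈ 3.04, θ ≈ 56.9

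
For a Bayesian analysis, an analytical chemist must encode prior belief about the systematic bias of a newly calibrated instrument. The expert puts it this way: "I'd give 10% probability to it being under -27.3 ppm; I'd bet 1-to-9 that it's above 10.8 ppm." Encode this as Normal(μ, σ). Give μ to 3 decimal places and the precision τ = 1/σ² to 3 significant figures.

μ = -8.250, τ = 0.00453

The p-quantile of Normal(μ,σ) is μ + z_p·σ, with z_{0.1} = -1.282 and z_{0.9} = 1.282.
Eliminate σ: μ = (z₂·x₁ − z₁·x₂)/(z₂ − z₁) = (1.282·-27.3 − (-1.282)·10.8)/2.563 = -8.250.
Then σ = (x₂ − x₁)/(z₂ − z₁) = (10.8 − -27.3)/2.563 = 14.865.
Precision τ = 1/σ² = 1/14.86² = 0.00453.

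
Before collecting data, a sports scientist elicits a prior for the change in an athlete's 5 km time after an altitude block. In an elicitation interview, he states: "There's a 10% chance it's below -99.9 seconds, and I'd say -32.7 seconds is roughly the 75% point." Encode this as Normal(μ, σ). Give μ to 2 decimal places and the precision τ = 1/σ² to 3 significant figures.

μ = -55.87, τ = 0.000847

For Normal(μ,σ), the p-quantile is μ + z_p·σ. Here z_{0.1} = -1.282, z_{0.75} = 0.6745.
So -99.9 = μ − 1.282σ and -32.7 = μ + 0.6745σ.
Subtracting: σ = (-32.7 − -99.9)/(0.6745 − (-1.282)) = 34.36.
Then μ = -99.9 − (-1.282)·34.36 = -55.87.
Precision τ = 1/σ² = 1/34.36² = 0.000847.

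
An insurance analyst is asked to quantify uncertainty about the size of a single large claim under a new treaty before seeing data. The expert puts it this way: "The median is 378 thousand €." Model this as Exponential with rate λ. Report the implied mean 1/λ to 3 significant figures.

Exponential median = ln 2 / λ, so λ = ln 2 / 378.0 = 0.00183.
Mean = 1/λ = 545 thousand €.

mean ≈ 545 thousand €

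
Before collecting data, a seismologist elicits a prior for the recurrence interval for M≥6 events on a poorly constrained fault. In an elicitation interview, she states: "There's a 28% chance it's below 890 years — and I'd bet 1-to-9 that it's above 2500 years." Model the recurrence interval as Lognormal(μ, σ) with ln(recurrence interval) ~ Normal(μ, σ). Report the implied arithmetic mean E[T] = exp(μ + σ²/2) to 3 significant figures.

If T ~ Lognormal(μ,σ) then ln T ~ Normal(μ,σ), so the p-quantile of ln T is μ + z_p·σ.
ln(890) = 6.791 and ln(2500) = 7.824; z_{0.28} = -0.5828, z_{0.9} = 1.282.
σ = (7.824 − 6.791)/(1.282 − (-0.5828)) = 0.554.
μ = 6.791 − (-0.5828)·0.554 = 7.114.
E[T] = exp(μ + σ²/2) = exp(7.114 + 0.1534) = 1430 years.

E[T] ≈ 1430 years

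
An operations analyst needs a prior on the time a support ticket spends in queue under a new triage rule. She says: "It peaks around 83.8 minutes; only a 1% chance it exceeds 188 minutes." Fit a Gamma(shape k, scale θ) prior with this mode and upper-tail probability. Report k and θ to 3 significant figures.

Gamma(k,θ) with k>1 has mode (k−1)θ, so θ = 83.8/(k−1).
Need P(X < 188) = 0.99 with θ tied to k this way. Start at k = 2, θ = 83.8: P(X<188) ≈ 0.656.
Too low — raise k to concentrate. Iterating converges to k ≈ 8.36.
Then θ = 83.8/(8.36−1) ≈ 11.4.

k ≈ 8.36, θ ≈ 11.4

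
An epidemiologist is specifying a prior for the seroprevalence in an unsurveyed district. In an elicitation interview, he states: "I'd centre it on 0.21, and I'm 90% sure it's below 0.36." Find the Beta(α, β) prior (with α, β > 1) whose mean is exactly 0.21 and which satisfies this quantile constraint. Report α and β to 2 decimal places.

α ≈ 2.73, β ≈ 10.27

With mean 0.21 fixed, write α = 0.21s, β = 0.79s where s = α+β.
Need P(θ < 0.36) = 0.9 under Beta(0.21s, 0.79s). Normal approximation: (q−m)/√(m(1−m)/s) ≈ z_{0.9} = 1.28, so s ≈ 0.21·0.79·(1.28)²/(0.36−0.21)² = 12.1.
At s = 12.1: P(θ<0.36) ≈ 0.893. Adjusting to match 0.9 gives s ≈ 13.00.
So α = 0.21·13.00 ≈ 2.73, β = 0.79·13.00 ≈ 10.27.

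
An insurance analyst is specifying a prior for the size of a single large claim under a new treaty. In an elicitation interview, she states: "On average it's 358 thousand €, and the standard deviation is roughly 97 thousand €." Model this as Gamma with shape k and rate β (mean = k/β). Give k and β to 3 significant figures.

k ≈ 13.6, β ≈ 0.038

For Gamma(k, rate β): mean = k/β, variance = k/β², so CV = 1/√k.
CV = SD/mean = 97/358 = 0.2709, hence k = 1/CV² = 13.6.
Then β = k/mean = 13.6/358 = 0.038.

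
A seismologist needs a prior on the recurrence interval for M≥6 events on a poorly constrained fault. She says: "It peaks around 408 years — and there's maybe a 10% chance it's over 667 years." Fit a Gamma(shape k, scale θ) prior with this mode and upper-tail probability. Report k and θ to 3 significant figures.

Gamma(k,θ) with k>1 has mode (k−1)θ, so θ = 408/(k−1).
Need P(X < 667) = 0.9 with θ tied to k this way. Start at k = 2, θ = 408: P(X<667) ≈ 0.486.
Too low — raise k to concentrate. Iterating converges to k ≈ 8.8.
Then θ = 408/(8.8−1) ≈ 52.3.

k ≈ 8.8, θ ≈ 52.3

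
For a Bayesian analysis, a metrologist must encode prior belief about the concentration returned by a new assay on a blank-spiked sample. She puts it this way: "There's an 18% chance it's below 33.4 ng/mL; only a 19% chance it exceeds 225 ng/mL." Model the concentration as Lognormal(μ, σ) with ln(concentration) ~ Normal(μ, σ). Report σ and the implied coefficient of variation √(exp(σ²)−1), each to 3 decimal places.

If T ~ Lognormal(μ,σ) then ln T ~ Normal(μ,σ), so the p-quantile of ln T is μ + z_p·σ.
ln(33.4) = 3.509 and ln(225) = 5.416; z_{0.18} = -0.9154, z_{0.81} = 0.8779.
σ = (5.416 − 3.509)/(0.8779 − (-0.9154)) = 1.064.
μ = 3.509 − (-0.9154)·1.064 = 4.482.
CV = √(exp(σ²)−1) = √(exp(1.1315)−1) = 1.449.

σ ≈ 1.064, CV ≈ 1.449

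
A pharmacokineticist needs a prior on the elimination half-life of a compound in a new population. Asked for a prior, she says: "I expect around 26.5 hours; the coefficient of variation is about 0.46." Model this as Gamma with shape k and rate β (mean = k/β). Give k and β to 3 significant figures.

For Gamma(k, rate β): mean = k/β, variance = k/β², so CV = 1/√k.
CV = 0.46, hence k = 1/CV² = 4.73.
Then β = k/mean = 4.73/26.5 = 0.178.

k ≈ 4.73, β ≈ 0.178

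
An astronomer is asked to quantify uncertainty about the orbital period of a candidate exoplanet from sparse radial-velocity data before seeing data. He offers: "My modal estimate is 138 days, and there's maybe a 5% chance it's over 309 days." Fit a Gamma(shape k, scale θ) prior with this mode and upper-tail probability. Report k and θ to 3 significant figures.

k ≈ 5.23, θ ≈ 32.6

Gamma(k,θ) with k>1 has mode (k−1)θ, so θ = 138/(k−1).
Need P(X < 309) = 0.95 with θ tied to k this way. Start at k = 2, θ = 138: P(X<309) ≈ 0.655.
Too low — raise k to concentrate. Iterating converges to k ≈ 5.23.
Then θ = 138/(5.23−1) ≈ 32.6.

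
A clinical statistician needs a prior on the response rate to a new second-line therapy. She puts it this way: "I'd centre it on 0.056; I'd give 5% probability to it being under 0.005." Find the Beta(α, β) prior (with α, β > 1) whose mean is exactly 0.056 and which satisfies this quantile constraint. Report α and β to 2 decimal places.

α ≈ 1.26, β ≈ 21.16

With mean 0.056 fixed, write α = 0.056s, β = 0.944s where s = α+β.
Need P(θ < 0.005) = 0.05 under Beta(0.056s, 0.944s). Normal approximation: (q−m)/√(m(1−m)/s) ≈ z_{0.05} = -1.64, so s ≈ 0.056·0.944·(-1.64)²/(0.005−0.056)² = 55.0.
At s = 55.0: P(θ<0.005) ≈ 0.002. Adjusting to match 0.05 gives s ≈ 22.41.
So α = 0.056·22.41 ≈ 1.26, β = 0.944·22.41 ≈ 21.16.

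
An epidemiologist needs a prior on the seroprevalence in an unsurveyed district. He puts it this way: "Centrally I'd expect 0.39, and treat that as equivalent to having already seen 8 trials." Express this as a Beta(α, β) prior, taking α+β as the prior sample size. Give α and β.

Under the effective-sample-size interpretation, Beta(α, β) has prior mean α/(α+β) and prior sample size α+β.
So α+β = 8 and α/(α+β) = 0.39, giving α = 0.39·8 = 3.12 and β = 8 − 3.12 = 4.88.

α = 3.12, β = 4.88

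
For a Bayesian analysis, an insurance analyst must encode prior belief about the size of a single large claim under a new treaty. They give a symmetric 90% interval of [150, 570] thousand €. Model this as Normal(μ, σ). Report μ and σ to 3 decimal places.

A symmetric 90% interval runs μ ± z·σ with z = 1.645.
Half-width = 210, so σ = 210/1.645 = 127.671.
μ is the interval midpoint, 360.000.

μ = 360.000, σ = 127.671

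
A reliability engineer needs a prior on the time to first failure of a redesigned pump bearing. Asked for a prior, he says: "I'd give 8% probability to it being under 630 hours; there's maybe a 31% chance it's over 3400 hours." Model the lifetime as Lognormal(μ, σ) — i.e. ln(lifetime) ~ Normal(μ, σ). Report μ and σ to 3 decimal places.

If T ~ Lognormal(μ,σ) then ln T ~ Normal(μ,σ), so the p-quantile of ln T is μ + z_p·σ.
ln(630) = 6.446 and ln(3400) = 8.132; z_{0.08} = -1.405, z_{0.69} = 0.4959.
σ = (8.132 − 6.446)/(0.4959 − (-1.405)) = 0.887.
μ = 6.446 − (-1.405)·0.887 = 7.692.

μ ≈ 7.692, σ ≈ 0.887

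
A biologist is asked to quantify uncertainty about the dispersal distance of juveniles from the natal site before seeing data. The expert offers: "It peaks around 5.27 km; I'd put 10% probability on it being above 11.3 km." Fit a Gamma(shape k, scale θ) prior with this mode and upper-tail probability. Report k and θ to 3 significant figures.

Gamma(k,θ) with k>1 has mode (k−1)θ, so θ = 5.27/(k−1).
Need P(X < 11.3) = 0.9 with θ tied to k this way. Start at k = 2, θ = 5.27: P(X<11.3) ≈ 0.632.
Too low — raise k to concentrate. Iterating converges to k ≈ 4.3.
Then θ = 5.27/(4.3−1) ≈ 1.6.

k ≈ 4.3, θ ≈ 1.6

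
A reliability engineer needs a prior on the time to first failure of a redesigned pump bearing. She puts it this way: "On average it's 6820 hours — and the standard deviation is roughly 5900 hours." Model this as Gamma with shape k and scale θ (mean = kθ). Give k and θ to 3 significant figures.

k ≈ 1.34, θ ≈ 5100

For Gamma(k, scale θ): mean = kθ, variance = kθ², so CV = 1/√k.
CV = SD/mean = 5900/6820 = 0.8651, hence k = 1/CV² = 1.34.
Then θ = mean/k = 6820/1.34 = 5100.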